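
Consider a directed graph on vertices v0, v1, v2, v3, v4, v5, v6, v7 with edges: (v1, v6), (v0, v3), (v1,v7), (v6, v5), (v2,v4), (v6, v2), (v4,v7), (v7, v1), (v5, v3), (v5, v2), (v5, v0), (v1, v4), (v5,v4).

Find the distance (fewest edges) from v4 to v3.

5

Distance 0: v4.
Distance 1: v7.
Distance 2: v1.
Distance 3: v6.
Distance 4: v2, v5.
Distance 5: v0, v3 — contains v3.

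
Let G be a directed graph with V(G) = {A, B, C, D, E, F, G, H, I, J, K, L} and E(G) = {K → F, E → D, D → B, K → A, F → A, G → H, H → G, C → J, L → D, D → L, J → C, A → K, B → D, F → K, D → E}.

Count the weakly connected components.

From A: component {A, F, K}.
From B: component {B, D, E, L}.
From C: component {C, J}.
From G: component {G, H}.
From I: component {I}.
That's 5 components.

5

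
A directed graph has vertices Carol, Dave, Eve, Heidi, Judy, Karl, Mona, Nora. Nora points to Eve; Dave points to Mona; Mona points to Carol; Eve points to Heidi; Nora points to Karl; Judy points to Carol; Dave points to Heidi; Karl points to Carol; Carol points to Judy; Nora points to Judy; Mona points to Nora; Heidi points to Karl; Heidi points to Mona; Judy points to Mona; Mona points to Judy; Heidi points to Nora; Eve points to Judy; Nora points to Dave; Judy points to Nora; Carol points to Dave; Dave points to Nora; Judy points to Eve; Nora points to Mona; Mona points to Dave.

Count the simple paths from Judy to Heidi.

Judy→Carol→Dave→Heidi
Judy→Carol→Dave→Mona→Nora→Eve→Heidi
Judy→Carol→Dave→Nora→Eve→Heidi
Judy→Eve→Heidi
Judy→Mona→Carol→Dave→Heidi
Judy→Mona→Carol→Dave→Nora→Eve→Heidi
Judy→Mona→Dave→Heidi
Judy→Mona→Dave→Nora→Eve→Heidi
... and 8 more.

16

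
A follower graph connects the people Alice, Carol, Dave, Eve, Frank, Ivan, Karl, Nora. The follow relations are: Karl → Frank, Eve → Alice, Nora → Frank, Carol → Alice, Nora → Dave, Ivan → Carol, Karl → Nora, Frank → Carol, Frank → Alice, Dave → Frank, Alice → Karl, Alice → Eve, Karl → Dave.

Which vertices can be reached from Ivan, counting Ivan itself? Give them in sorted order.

Alice, Carol, Dave, Eve, Frank, Ivan, Karl, Nora

Start at Ivan.
Its neighbours: Carol.
Then their neighbours: Alice.
Then next layer: Eve, Karl.
Then next layer: Dave, Frank, Nora.
Every vertex is now reached.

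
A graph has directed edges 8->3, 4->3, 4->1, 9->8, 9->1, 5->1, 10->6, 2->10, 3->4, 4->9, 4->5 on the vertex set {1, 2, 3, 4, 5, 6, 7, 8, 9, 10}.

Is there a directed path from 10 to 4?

No

Explore from 10.
Distance 1: reach 6.
The search from 10 is exhausted; no directed path reaches 4.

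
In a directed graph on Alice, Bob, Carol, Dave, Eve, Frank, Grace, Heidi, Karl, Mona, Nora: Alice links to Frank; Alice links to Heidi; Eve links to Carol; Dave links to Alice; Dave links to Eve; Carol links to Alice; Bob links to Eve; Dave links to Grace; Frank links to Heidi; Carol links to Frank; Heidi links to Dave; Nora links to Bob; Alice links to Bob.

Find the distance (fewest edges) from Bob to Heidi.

4

Distance 0: Bob.
Distance 1: Eve.
Distance 2: Carol.
Distance 3: Alice, Frank.
Distance 4: Heidi — contains Heidi.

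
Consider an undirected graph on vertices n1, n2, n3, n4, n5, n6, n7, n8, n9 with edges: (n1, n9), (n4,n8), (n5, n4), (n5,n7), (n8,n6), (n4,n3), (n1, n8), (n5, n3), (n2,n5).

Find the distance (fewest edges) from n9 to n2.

Distance 0: n9.
Distance 1: n1.
Distance 2: n8.
Distance 3: n4, n6.
Distance 4: n3, n5.
Distance 5: n2, n7 — contains n2.

5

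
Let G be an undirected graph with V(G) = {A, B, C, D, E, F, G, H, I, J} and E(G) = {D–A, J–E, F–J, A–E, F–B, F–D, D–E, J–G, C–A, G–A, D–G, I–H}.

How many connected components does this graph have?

From A: component {A, B, C, D, E, F, G, J}.
From H: component {H, I}.
That's 2 components.

2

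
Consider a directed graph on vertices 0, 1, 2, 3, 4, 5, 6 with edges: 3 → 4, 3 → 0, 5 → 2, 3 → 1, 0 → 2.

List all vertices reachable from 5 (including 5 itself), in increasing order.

Start at 5.
Its neighbours: 2.
Nothing further is reachable.

2, 5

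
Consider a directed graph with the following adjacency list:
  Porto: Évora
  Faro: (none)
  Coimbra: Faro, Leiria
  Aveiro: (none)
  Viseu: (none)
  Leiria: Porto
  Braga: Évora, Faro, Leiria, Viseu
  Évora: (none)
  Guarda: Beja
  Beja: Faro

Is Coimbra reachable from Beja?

Explore from Beja.
Distance 1: reach Faro.
The search from Beja is exhausted; no directed path reaches Coimbra.

No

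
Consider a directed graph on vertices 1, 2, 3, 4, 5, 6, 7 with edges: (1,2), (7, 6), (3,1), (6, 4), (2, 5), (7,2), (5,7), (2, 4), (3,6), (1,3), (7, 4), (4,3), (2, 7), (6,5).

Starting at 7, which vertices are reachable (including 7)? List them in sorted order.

Start at 7.
Its neighbours: 2, 4, 6.
Then their neighbours: 3, 5.
Then next layer: 1.
Every vertex is now reached.

1, 2, 3, 4, 5, 6, 7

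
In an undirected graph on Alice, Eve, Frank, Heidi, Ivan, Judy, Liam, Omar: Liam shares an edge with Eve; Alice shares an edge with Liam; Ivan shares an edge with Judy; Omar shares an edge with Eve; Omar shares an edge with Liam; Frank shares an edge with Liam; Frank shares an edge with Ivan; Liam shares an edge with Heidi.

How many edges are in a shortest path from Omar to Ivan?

3

Distance 0: Omar.
Distance 1: Eve, Liam.
Distance 2: Alice, Frank, Heidi.
Distance 3: Ivan — contains Ivan.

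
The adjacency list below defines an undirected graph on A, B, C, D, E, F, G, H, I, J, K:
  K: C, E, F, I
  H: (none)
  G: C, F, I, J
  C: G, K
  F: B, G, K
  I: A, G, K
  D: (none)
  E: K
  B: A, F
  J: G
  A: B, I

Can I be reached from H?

H has no edges, so nothing is reachable from it.

No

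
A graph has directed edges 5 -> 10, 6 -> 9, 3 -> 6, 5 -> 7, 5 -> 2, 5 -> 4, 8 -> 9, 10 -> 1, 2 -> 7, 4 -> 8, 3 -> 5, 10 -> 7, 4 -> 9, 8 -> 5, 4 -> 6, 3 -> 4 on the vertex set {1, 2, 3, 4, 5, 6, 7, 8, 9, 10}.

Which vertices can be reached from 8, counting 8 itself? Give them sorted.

1, 2, 4, 5, 6, 7, 8, 9, 10

Start at 8.
Its neighbours: 5, 9.
Then their neighbours: 2, 4, 7, 10.
Then next layer: 1, 6.
Nothing further is reachable.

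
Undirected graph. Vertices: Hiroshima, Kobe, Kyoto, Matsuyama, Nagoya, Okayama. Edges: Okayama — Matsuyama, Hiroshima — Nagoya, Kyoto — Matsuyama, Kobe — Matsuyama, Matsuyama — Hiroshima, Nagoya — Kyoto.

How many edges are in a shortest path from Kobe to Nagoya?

Distance 0: Kobe.
Distance 1: Matsuyama.
Distance 2: Hiroshima, Kyoto, Okayama.
Distance 3: Nagoya — contains Nagoya.

3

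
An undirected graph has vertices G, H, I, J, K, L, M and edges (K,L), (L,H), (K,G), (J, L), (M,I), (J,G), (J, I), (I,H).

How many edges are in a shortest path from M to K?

Distance 0: M.
Distance 1: I.
Distance 2: H, J.
Distance 3: G, L.
Distance 4: K — contains K.

4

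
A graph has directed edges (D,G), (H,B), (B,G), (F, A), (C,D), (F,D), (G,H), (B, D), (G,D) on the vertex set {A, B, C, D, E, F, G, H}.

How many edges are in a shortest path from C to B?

4

Distance 0: C.
Distance 1: D.
Distance 2: G.
Distance 3: H.
Distance 4: B — contains B.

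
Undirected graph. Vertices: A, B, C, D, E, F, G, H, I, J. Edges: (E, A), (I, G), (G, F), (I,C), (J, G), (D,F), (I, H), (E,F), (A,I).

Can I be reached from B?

B has no edges, so nothing is reachable from it.

No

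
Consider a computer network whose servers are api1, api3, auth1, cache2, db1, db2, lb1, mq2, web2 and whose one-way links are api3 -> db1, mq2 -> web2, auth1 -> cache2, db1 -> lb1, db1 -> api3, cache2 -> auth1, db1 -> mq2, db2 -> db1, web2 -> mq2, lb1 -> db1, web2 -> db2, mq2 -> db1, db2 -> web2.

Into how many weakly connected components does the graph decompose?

3

From api1: component {api1}.
From api3: component {api3, db1, db2, lb1, mq2, web2}.
From auth1: component {auth1, cache2}.
That's 3 components.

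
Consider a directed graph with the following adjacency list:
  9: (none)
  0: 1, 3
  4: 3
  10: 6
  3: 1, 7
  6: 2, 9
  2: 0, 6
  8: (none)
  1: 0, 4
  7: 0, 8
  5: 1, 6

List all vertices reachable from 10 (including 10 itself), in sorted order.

0, 1, 2, 3, 4, 6, 7, 8, 9, 10

Start at 10.
Its neighbours: 6.
Then their neighbours: 2, 9.
Then next layer: 0.
Then next layer: 1, 3.
Then next layer: 4, 7.
Then next layer: 8.
Nothing further is reachable.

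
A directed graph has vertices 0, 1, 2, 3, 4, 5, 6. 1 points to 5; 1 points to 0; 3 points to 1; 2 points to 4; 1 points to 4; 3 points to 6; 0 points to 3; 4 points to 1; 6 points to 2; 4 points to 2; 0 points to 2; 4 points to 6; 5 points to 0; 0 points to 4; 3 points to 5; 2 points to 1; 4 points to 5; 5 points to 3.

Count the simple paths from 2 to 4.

2→1→0→4
2→1→4
2→1→5→0→4
2→4

4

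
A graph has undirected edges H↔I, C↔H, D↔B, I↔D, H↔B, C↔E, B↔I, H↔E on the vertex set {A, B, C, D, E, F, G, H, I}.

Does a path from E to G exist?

Explore from E.
Distance 1: reach C, H.
Distance 2: reach B, I.
Distance 3: reach D.
The search is exhausted without reaching G; it lies in a different component.

No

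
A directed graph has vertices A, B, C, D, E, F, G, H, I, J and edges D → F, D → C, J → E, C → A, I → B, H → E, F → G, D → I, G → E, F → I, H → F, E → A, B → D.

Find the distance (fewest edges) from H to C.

5

Distance 0: H.
Distance 1: E, F.
Distance 2: A, G, I.
Distance 3: B.
Distance 4: D.
Distance 5: C — contains C.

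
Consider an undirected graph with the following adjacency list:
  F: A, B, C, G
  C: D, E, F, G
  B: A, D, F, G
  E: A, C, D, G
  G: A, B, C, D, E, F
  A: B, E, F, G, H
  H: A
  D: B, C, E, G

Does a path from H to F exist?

Explore from H.
Distance 1: reach A.
Distance 2: reach B, E, F, G.
Found F.

Yes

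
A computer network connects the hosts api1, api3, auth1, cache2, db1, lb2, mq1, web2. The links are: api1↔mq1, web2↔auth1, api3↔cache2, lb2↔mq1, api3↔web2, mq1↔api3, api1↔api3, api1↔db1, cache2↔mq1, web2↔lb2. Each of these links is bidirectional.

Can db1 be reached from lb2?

Yes

Explore from lb2.
Distance 1: reach mq1, web2.
Distance 2: reach api1, api3, auth1, cache2.
Distance 3: reach db1.
Found db1.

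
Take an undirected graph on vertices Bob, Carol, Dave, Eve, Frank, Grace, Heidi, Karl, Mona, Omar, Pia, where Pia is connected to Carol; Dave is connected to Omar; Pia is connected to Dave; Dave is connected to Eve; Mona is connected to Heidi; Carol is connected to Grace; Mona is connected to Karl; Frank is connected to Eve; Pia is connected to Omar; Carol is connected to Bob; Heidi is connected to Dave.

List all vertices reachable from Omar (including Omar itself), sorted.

Bob, Carol, Dave, Eve, Frank, Grace, Heidi, Karl, Mona, Omar, Pia

Start at Omar.
Its neighbours: Dave, Pia.
Then their neighbours: Carol, Eve, Heidi.
Then next layer: Bob, Frank, Grace, Mona.
Then next layer: Karl.
Every vertex is now reached.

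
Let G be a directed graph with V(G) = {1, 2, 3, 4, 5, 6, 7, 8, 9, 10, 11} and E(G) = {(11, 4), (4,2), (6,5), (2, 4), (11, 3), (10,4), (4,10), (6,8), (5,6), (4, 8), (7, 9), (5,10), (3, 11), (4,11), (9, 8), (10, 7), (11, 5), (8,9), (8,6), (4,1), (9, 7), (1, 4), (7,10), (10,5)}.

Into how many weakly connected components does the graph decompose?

From 1: component {1, 2, 3, 4, 5, 6, 7, 8, 9, 10, 11}.
That's 1 component.

1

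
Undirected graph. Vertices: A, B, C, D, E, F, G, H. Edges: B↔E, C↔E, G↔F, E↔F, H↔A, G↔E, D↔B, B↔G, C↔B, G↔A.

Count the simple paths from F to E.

4

F–E
F–G–B–C–E
F–G–B–E
F–G–E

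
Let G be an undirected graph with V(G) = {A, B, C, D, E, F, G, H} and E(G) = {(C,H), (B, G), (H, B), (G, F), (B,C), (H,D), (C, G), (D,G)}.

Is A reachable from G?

No

Explore from G.
Distance 1: reach B, C, D, F.
Distance 2: reach H.
The search is exhausted without reaching A; it lies in a different component.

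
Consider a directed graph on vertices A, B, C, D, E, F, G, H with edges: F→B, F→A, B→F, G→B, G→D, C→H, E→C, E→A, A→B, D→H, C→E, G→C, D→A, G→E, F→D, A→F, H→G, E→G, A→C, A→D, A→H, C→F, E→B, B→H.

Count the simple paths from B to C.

15

B→F→A→C
B→F→A→D→H→G→C
B→F→A→D→H→G→E→C
B→F→A→H→G→C
B→F→A→H→G→E→C
B→F→D→A→C
B→F→D→A→H→G→C
B→F→D→A→H→G→E→C
B→F→D→H→G→C
B→F→D→H→G→E→A→C
B→F→D→H→G→E→C
B→H→G→C
B→H→G→D→A→C
B→H→G→E→A→C
B→H→G→E→C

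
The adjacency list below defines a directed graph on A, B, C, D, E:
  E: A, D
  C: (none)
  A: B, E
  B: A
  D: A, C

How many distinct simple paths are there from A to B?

1

A→B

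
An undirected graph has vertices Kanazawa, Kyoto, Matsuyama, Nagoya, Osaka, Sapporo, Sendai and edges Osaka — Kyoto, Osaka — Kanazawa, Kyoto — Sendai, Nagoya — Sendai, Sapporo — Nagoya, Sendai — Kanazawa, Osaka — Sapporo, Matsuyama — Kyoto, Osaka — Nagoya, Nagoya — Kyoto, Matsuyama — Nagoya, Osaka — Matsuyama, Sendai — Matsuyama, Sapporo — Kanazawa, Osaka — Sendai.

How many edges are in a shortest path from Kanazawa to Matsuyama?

2

Distance 0: Kanazawa.
Distance 1: Osaka, Sapporo, Sendai.
Distance 2: Kyoto, Matsuyama, Nagoya — contains Matsuyama.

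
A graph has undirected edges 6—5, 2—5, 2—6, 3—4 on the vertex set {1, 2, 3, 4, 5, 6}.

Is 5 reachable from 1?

1 has no edges, so nothing is reachable from it.

No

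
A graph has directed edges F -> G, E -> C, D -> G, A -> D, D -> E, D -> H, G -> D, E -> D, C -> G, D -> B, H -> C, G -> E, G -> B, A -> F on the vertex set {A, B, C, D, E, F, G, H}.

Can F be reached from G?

No

Explore from G.
Distance 1: reach B, D, E.
Distance 2: reach C, H.
The search from G is exhausted; no directed path reaches F.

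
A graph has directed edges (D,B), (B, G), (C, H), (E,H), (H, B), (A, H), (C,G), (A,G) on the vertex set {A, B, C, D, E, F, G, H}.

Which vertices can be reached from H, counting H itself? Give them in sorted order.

B, G, H

Start at H.
Its neighbours: B.
Then their neighbours: G.
Nothing further is reachable.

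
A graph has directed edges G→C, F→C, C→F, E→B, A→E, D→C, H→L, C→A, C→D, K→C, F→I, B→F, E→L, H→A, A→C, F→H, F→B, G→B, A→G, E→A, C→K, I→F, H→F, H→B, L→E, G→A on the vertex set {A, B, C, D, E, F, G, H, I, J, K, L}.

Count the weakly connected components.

From A: component {A, B, C, D, E, F, G, H, I, K, L}.
From J: component {J}.
That's 2 components.

2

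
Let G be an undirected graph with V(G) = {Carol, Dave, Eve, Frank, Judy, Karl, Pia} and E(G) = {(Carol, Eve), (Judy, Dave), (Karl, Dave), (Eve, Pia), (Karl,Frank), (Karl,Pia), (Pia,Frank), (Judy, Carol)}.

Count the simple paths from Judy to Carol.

Judy–Carol
Judy–Dave–Karl–Frank–Pia–Eve–Carol
Judy–Dave–Karl–Pia–Eve–Carol

3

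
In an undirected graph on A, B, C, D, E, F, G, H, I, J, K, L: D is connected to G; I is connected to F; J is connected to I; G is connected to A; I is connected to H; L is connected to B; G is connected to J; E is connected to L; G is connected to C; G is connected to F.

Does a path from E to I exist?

No

Explore from E.
Distance 1: reach L.
Distance 2: reach B.
The search is exhausted without reaching I; it lies in a different component.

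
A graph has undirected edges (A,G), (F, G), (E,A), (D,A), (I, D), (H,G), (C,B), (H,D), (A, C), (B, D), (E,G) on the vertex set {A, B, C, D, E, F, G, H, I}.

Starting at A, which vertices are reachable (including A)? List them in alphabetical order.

A, B, C, D, E, F, G, H, I

Start at A.
Its neighbours: C, D, E, G.
Then their neighbours: B, F, H, I.
Every vertex is now reached.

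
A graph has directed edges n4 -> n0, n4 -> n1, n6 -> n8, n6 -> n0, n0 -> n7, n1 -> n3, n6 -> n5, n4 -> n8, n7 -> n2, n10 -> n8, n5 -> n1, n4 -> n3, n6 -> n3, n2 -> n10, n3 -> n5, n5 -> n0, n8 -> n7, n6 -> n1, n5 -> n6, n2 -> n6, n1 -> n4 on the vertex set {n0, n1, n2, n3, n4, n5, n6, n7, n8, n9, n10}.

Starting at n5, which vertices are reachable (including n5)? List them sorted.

n0, n1, n2, n3, n4, n5, n6, n7, n8, n10

Start at n5.
Its neighbours: n0, n1, n6.
Then their neighbours: n3, n4, n7, n8.
Then next layer: n2.
Then next layer: n10.
Nothing further is reachable.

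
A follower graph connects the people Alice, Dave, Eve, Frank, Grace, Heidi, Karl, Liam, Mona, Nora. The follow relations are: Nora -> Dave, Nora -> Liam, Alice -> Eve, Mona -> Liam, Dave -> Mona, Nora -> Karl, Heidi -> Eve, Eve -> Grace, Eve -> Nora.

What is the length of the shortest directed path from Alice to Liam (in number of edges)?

Distance 0: Alice.
Distance 1: Eve.
Distance 2: Grace, Nora.
Distance 3: Dave, Karl, Liam — contains Liam.

3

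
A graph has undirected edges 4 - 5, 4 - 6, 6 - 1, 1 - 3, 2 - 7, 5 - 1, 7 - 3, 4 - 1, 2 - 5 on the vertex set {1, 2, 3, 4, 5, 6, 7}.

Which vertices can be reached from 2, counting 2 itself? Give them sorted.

1, 2, 3, 4, 5, 6, 7

Start at 2.
Its neighbours: 5, 7.
Then their neighbours: 1, 3, 4.
Then next layer: 6.
Every vertex is now reached.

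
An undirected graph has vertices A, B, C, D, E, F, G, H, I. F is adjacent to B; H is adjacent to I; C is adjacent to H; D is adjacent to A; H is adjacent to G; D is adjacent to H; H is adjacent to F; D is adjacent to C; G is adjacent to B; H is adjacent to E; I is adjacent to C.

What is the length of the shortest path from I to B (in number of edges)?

3

Distance 0: I.
Distance 1: C, H.
Distance 2: D, E, F, G.
Distance 3: A, B — contains B.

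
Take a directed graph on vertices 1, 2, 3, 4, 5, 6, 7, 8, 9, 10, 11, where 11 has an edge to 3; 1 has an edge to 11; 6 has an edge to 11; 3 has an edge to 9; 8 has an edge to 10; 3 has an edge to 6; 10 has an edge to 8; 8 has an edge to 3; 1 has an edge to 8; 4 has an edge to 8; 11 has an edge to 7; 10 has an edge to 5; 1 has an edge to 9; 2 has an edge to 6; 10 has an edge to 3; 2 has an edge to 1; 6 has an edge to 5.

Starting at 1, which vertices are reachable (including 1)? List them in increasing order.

1, 3, 5, 6, 7, 8, 9, 10, 11

Start at 1.
Its neighbours: 8, 9, 11.
Then their neighbours: 3, 7, 10.
Then next layer: 5, 6.
Nothing further is reachable.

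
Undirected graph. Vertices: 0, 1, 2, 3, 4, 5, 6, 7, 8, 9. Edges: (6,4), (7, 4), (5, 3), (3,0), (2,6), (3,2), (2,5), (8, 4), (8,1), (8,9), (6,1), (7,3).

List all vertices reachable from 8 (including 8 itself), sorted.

0, 1, 2, 3, 4, 5, 6, 7, 8, 9

Start at 8.
Its neighbours: 1, 4, 9.
Then their neighbours: 6, 7.
Then next layer: 2, 3.
Then next layer: 0, 5.
Every vertex is now reached.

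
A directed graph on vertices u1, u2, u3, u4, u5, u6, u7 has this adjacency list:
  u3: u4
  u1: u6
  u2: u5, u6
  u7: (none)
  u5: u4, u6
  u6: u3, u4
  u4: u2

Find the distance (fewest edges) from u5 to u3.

2

Distance 0: u5.
Distance 1: u4, u6.
Distance 2: u2, u3 — contains u3.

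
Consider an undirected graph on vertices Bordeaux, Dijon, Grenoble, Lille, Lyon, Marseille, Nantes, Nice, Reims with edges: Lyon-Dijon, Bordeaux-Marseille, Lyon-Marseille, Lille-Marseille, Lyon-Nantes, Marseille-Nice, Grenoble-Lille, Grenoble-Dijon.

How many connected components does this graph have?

From Bordeaux: component {Bordeaux, Dijon, Grenoble, Lille, Lyon, Marseille, Nantes, Nice}.
From Reims: component {Reims}.
That's 2 components.

2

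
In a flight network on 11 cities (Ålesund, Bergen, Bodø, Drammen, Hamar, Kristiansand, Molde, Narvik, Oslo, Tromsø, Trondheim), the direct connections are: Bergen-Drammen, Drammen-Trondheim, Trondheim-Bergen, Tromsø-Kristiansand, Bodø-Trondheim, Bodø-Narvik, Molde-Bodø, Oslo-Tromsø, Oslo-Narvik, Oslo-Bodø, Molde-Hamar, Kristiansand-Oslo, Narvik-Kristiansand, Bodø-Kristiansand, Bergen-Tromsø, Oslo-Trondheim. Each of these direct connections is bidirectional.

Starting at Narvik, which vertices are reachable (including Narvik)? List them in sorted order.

Bergen, Bodø, Drammen, Hamar, Kristiansand, Molde, Narvik, Oslo, Tromsø, Trondheim

Start at Narvik.
Its neighbours: Bodø, Kristiansand, Oslo.
Then their neighbours: Molde, Tromsø, Trondheim.
Then next layer: Bergen, Drammen, Hamar.
Nothing further is reachable.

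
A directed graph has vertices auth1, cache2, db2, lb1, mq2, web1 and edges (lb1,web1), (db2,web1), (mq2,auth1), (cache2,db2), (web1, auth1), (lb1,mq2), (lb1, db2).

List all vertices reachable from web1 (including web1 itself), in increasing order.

auth1, web1

Start at web1.
Its neighbours: auth1.
Nothing further is reachable.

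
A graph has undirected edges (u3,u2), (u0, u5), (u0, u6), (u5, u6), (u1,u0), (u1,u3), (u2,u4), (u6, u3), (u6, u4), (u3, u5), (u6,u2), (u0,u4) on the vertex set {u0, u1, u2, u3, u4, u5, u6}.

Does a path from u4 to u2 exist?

Yes

Explore from u4.
Distance 1: reach u0, u2, u6.
Found u2.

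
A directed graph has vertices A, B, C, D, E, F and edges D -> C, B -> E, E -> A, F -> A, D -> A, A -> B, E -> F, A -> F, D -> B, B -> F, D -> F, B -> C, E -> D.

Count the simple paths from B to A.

B→E→A
B→E→D→A
B→E→D→F→A
B→E→F→A
B→F→A

5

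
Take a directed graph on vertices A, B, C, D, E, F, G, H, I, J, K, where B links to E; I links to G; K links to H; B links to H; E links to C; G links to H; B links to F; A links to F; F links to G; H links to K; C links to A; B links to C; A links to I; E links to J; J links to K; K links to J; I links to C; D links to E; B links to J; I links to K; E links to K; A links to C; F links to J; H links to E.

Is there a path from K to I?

Yes

Explore from K.
Distance 1: reach H, J.
Distance 2: reach E.
Distance 3: reach C.
Distance 4: reach A.
Distance 5: reach F, I.
Found I.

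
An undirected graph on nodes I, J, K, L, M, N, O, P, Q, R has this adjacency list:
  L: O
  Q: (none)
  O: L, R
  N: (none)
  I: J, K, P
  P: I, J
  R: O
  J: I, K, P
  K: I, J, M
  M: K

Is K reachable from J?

Yes

Explore from J.
Distance 1: reach I, K, P.
Found K.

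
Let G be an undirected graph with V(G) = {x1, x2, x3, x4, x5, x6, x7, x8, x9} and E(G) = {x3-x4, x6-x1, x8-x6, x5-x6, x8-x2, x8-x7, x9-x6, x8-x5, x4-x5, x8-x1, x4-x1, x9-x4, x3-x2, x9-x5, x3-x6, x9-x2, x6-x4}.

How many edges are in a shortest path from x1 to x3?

2

Distance 0: x1.
Distance 1: x4, x6, x8.
Distance 2: x2, x3, x5, x7, x9 — contains x3.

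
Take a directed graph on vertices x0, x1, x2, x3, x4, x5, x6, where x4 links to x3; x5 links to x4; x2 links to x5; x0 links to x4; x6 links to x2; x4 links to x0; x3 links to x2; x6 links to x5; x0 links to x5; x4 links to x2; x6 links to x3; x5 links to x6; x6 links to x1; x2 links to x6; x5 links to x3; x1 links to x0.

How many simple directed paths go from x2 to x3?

10

x2→x5→x3
x2→x5→x4→x3
x2→x5→x6→x1→x0→x4→x3
x2→x5→x6→x3
x2→x6→x1→x0→x4→x3
x2→x6→x1→x0→x5→x3
x2→x6→x1→x0→x5→x4→x3
x2→x6→x3
x2→x6→x5→x3
x2→x6→x5→x4→x3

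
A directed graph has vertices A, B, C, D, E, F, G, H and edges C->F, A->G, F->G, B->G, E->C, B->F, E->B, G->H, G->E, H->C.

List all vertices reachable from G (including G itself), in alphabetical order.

Start at G.
Its neighbours: E, H.
Then their neighbours: B, C.
Then next layer: F.
Nothing further is reachable.

B, C, E, F, G, H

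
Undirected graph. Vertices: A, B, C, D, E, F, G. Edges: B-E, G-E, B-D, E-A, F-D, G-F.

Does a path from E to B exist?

Explore from E.
Distance 1: reach A, B, G.
Found B.

Yes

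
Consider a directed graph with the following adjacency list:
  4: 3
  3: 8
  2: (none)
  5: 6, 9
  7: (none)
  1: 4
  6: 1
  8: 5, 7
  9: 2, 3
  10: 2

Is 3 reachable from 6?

Yes

Explore from 6.
Distance 1: reach 1.
Distance 2: reach 4.
Distance 3: reach 3.
Found 3.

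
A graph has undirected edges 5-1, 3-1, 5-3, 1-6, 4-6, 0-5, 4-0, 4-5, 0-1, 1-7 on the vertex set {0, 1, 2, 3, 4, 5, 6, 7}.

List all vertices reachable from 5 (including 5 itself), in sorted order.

0, 1, 3, 4, 5, 6, 7

Start at 5.
Its neighbours: 0, 1, 3, 4.
Then their neighbours: 6, 7.
Nothing further is reachable.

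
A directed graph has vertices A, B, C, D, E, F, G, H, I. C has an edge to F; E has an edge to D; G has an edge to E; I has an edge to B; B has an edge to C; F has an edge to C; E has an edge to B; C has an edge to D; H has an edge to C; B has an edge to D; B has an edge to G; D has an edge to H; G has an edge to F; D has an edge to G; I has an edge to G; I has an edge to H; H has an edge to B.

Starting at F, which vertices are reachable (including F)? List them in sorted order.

Start at F.
Its neighbours: C.
Then their neighbours: D.
Then next layer: G, H.
Then next layer: B, E.
Nothing further is reachable.

B, C, D, E, F, G, H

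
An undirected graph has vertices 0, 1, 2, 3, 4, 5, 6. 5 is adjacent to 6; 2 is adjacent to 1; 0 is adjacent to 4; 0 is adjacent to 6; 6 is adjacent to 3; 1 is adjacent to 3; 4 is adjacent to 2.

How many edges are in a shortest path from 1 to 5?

Distance 0: 1.
Distance 1: 2, 3.
Distance 2: 4, 6.
Distance 3: 0, 5 — contains 5.

3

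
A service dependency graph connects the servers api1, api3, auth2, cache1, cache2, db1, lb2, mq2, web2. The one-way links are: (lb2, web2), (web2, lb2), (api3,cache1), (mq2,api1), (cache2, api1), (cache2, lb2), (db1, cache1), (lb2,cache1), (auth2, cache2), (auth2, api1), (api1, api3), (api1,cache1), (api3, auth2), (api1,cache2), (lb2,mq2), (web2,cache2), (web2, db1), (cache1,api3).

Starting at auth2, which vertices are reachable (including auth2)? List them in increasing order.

api1, api3, auth2, cache1, cache2, db1, lb2, mq2, web2

Start at auth2.
Its neighbours: api1, cache2.
Then their neighbours: api3, cache1, lb2.
Then next layer: mq2, web2.
Then next layer: db1.
Every vertex is now reached.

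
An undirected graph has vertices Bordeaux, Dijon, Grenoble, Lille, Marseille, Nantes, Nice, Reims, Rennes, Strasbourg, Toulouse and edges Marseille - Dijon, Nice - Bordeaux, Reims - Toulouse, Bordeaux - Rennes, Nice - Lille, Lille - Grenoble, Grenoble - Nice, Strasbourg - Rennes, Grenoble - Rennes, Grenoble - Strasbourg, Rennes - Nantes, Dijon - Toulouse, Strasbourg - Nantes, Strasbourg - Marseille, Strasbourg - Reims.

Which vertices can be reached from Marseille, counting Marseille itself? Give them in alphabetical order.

Start at Marseille.
Its neighbours: Dijon, Strasbourg.
Then their neighbours: Grenoble, Nantes, Reims, Rennes, Toulouse.
Then next layer: Bordeaux, Lille, Nice.
Every vertex is now reached.

Bordeaux, Dijon, Grenoble, Lille, Marseille, Nantes, Nice, Reims, Rennes, Strasbourg, Toulouse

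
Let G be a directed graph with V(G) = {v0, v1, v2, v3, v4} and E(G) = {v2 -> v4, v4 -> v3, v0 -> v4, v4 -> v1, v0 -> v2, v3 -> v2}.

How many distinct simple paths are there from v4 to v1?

1

v4→v1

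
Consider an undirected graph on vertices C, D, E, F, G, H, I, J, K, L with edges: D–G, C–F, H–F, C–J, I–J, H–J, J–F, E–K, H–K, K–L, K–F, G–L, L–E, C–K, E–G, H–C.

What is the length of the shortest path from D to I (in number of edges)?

6

Distance 0: D.
Distance 1: G.
Distance 2: E, L.
Distance 3: K.
Distance 4: C, F, H.
Distance 5: J.
Distance 6: I — contains I.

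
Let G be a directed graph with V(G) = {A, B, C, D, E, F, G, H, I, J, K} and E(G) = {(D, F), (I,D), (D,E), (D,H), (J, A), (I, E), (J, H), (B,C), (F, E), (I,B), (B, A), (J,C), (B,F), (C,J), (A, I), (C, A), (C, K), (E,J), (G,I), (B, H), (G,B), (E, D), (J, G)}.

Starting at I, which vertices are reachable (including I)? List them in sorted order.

A, B, C, D, E, F, G, H, I, J, K

Start at I.
Its neighbours: B, D, E.
Then their neighbours: A, C, F, H, J.
Then next layer: G, K.
Every vertex is now reached.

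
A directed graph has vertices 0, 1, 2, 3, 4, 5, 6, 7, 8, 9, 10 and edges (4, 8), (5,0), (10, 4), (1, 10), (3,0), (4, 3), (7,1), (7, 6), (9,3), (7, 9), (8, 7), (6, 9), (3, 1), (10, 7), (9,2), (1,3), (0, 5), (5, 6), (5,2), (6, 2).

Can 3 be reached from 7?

Explore from 7.
Distance 1: reach 1, 6, 9.
Distance 2: reach 2, 3, 10.
Found 3.

Yes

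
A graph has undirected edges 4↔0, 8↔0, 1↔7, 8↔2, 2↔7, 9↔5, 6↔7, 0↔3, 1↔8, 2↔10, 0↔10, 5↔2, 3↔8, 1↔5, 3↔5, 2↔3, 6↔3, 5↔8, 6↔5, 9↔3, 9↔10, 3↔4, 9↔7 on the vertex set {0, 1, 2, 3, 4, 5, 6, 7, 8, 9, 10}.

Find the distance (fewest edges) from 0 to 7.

Distance 0: 0.
Distance 1: 3, 4, 8, 10.
Distance 2: 1, 2, 5, 6, 9.
Distance 3: 7 — contains 7.

3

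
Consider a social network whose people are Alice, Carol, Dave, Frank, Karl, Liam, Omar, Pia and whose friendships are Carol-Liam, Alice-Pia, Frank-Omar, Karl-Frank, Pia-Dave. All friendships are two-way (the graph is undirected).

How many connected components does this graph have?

From Alice: component {Alice, Dave, Pia}.
From Carol: component {Carol, Liam}.
From Frank: component {Frank, Karl, Omar}.
That's 3 components.

3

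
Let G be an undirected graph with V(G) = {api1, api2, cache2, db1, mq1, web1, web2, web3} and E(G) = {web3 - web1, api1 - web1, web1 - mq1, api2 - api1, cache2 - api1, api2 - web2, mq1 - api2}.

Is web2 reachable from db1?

No

db1 has no edges, so nothing is reachable from it.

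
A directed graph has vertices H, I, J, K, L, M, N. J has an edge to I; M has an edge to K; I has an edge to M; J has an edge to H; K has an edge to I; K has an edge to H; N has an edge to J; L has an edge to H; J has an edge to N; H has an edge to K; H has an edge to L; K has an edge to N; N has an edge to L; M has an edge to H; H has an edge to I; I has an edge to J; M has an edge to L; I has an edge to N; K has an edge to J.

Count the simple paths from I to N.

9

I→J→H→K→N
I→J→N
I→M→H→K→J→N
I→M→H→K→N
I→M→K→J→N
I→M→K→N
I→M→L→H→K→J→N
I→M→L→H→K→N
I→N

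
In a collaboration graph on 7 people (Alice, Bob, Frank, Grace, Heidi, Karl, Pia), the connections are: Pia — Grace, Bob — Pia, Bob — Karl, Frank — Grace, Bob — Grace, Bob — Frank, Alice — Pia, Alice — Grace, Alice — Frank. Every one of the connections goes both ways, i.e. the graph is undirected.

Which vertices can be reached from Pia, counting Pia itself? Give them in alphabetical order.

Alice, Bob, Frank, Grace, Karl, Pia

Start at Pia.
Its neighbours: Alice, Bob, Grace.
Then their neighbours: Frank, Karl.
Nothing further is reachable.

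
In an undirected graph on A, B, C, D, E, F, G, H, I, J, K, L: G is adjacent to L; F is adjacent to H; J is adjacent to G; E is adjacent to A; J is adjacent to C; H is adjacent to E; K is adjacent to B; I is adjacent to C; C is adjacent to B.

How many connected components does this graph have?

From A: component {A, E, F, H}.
From B: component {B, C, G, I, J, K, L}.
From D: component {D}.
That's 3 components.

3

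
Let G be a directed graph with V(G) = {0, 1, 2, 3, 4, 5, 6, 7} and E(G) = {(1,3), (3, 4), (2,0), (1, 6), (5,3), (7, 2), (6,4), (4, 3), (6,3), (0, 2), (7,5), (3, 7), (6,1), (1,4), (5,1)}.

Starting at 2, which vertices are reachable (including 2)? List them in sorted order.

Start at 2.
Its neighbours: 0.
Nothing further is reachable.

0, 2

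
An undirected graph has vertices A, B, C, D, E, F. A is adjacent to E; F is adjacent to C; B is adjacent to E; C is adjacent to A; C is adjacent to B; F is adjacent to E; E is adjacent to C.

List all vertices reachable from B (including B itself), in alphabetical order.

A, B, C, E, F

Start at B.
Its neighbours: C, E.
Then their neighbours: A, F.
Nothing further is reachable.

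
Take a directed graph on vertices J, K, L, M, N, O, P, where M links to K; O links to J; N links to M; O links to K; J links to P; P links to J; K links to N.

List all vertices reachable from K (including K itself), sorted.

Start at K.
Its neighbours: N.
Then their neighbours: M.
Nothing further is reachable.

K, M, N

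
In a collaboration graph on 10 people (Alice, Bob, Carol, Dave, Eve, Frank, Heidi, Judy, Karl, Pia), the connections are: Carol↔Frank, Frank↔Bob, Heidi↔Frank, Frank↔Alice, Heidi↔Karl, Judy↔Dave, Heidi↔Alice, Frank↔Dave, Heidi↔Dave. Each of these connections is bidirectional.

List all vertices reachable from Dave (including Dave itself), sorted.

Start at Dave.
Its neighbours: Frank, Heidi, Judy.
Then their neighbours: Alice, Bob, Carol, Karl.
Nothing further is reachable.

Alice, Bob, Carol, Dave, Frank, Heidi, Judy, Karl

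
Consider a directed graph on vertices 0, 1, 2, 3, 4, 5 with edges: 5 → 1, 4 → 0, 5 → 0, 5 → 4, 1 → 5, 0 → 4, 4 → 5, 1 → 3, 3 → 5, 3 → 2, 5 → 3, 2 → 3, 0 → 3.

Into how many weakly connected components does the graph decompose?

1

From 0: component {0, 1, 2, 3, 4, 5}.
That's 1 component.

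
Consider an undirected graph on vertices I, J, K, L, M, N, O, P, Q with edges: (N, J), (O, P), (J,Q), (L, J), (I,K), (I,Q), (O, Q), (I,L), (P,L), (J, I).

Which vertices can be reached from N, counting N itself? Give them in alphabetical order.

I, J, K, L, N, O, P, Q

Start at N.
Its neighbours: J.
Then their neighbours: I, L, Q.
Then next layer: K, O, P.
Nothing further is reachable.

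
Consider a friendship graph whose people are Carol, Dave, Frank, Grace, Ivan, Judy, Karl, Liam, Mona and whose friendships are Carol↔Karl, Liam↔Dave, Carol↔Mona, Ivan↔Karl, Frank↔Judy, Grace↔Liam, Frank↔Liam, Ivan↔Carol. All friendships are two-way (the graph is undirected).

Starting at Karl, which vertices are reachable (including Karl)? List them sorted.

Start at Karl.
Its neighbours: Carol, Ivan.
Then their neighbours: Mona.
Nothing further is reachable.

Carol, Ivan, Karl, Mona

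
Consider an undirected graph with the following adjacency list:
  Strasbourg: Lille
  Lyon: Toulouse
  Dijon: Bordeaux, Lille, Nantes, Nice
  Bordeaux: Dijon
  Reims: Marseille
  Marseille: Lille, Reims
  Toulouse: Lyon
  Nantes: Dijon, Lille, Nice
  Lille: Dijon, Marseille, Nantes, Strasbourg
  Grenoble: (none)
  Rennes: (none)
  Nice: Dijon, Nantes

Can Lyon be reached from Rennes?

No

Rennes has no edges, so nothing is reachable from it.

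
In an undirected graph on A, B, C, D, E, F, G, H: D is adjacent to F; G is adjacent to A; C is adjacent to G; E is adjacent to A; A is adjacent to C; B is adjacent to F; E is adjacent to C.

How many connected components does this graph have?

3

From A: component {A, C, E, G}.
From B: component {B, D, F}.
From H: component {H}.
That's 3 components.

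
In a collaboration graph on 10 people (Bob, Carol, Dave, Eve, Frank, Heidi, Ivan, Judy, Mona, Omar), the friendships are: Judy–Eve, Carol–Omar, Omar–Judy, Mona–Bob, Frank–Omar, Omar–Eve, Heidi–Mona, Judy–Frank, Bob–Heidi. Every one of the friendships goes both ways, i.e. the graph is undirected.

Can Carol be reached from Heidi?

No

Explore from Heidi.
Distance 1: reach Bob, Mona.
The search is exhausted without reaching Carol; it lies in a different component.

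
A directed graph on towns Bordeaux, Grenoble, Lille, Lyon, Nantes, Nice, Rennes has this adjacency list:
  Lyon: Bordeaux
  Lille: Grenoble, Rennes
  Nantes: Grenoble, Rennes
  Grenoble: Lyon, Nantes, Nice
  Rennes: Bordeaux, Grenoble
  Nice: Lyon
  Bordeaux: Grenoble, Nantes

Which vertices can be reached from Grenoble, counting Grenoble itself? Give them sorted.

Bordeaux, Grenoble, Lyon, Nantes, Nice, Rennes

Start at Grenoble.
Its neighbours: Lyon, Nantes, Nice.
Then their neighbours: Bordeaux, Rennes.
Nothing further is reachable.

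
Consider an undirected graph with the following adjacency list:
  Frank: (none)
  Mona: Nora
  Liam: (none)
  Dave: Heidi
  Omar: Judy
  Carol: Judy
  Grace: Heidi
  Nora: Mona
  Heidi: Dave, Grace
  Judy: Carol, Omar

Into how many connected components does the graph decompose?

From Carol: component {Carol, Judy, Omar}.
From Dave: component {Dave, Grace, Heidi}.
From Frank: component {Frank}.
From Liam: component {Liam}.
From Mona: component {Mona, Nora}.
That's 5 components.

5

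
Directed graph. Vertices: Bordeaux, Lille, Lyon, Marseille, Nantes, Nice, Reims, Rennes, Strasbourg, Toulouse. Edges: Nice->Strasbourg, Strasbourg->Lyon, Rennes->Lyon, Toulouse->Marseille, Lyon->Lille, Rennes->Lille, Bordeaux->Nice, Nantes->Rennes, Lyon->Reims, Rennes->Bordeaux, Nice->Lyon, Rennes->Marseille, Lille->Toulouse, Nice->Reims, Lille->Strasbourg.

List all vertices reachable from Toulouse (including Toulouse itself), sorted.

Start at Toulouse.
Its neighbours: Marseille.
Nothing further is reachable.

Marseille, Toulouse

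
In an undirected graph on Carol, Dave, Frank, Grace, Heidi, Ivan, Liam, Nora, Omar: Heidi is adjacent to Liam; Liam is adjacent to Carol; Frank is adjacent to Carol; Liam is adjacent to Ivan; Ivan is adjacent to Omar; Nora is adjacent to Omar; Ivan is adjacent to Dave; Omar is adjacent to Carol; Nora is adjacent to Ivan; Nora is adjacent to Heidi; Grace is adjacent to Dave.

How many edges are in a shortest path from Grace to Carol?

4

Distance 0: Grace.
Distance 1: Dave.
Distance 2: Ivan.
Distance 3: Liam, Nora, Omar.
Distance 4: Carol, Heidi — contains Carol.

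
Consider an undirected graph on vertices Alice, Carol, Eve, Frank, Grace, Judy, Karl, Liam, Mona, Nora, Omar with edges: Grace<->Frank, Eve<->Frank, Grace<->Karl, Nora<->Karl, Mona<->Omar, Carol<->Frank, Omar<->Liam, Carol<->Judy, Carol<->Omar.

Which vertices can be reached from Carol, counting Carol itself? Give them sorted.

Start at Carol.
Its neighbours: Frank, Judy, Omar.
Then their neighbours: Eve, Grace, Liam, Mona.
Then next layer: Karl.
Then next layer: Nora.
Nothing further is reachable.

Carol, Eve, Frank, Grace, Judy, Karl, Liam, Mona, Nora, Omar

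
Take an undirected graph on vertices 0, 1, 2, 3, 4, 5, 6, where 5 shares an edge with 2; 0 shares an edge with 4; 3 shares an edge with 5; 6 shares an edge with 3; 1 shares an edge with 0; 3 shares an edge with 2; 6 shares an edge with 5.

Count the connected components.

From 0: component {0, 1, 4}.
From 2: component {2, 3, 5, 6}.
That's 2 components.

2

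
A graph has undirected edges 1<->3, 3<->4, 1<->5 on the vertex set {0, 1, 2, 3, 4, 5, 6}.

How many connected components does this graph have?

4

From 0: component {0}.
From 1: component {1, 3, 4, 5}.
From 2: component {2}.
From 6: component {6}.
That's 4 components.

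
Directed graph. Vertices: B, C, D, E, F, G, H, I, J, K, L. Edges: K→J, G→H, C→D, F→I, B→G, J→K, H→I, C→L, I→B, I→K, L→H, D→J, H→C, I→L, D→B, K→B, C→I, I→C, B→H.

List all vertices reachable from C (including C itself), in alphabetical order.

Start at C.
Its neighbours: D, I, L.
Then their neighbours: B, H, J, K.
Then next layer: G.
Nothing further is reachable.

B, C, D, G, H, I, J, K, L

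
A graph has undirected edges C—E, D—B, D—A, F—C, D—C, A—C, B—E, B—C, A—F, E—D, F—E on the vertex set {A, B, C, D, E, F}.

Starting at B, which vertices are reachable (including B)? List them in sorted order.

A, B, C, D, E, F

Start at B.
Its neighbours: C, D, E.
Then their neighbours: A, F.
Every vertex is now reached.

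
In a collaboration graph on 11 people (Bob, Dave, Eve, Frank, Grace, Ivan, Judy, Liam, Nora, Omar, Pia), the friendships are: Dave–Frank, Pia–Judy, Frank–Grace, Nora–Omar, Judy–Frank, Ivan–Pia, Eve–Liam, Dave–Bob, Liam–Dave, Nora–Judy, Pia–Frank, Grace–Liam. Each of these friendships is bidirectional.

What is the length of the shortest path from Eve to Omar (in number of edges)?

Distance 0: Eve.
Distance 1: Liam.
Distance 2: Dave, Grace.
Distance 3: Bob, Frank.
Distance 4: Judy, Pia.
Distance 5: Ivan, Nora.
Distance 6: Omar — contains Omar.

6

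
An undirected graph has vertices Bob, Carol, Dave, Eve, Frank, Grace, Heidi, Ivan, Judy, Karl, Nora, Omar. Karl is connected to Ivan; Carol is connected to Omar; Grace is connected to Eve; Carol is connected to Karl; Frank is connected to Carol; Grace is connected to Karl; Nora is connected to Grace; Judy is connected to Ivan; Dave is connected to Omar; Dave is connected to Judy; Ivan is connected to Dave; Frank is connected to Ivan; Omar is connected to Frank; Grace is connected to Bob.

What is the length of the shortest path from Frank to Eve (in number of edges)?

Distance 0: Frank.
Distance 1: Carol, Ivan, Omar.
Distance 2: Dave, Judy, Karl.
Distance 3: Grace.
Distance 4: Bob, Eve, Nora — contains Eve.

4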